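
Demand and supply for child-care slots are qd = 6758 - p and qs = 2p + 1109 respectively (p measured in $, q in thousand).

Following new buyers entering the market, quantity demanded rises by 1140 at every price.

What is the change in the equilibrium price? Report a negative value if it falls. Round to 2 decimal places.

Solve the original market: 6758 - p = 2p + 1109, hence p = 1883 and q = 4875.
After the shift, demand is qd = 7898 - p and supply is qs = 2p + 1109.
Clearing the new market: 7898 - p = 2p + 1109, so p = 2263 and q = 5635.
Δp = 2263 − 1883 = +380.00.

+380.00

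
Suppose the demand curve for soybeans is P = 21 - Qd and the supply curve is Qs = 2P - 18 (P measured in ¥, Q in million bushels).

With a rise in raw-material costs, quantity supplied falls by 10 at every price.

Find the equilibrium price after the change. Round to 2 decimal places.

Solve the original market: 21 - P = 2P - 18, hence P = 13 and Q = 8.
The new curves are Qd = 21 - P (demand) and Qs = 2P - 28 (supply).
Setting them equal: 21 - P = 2P - 28 → 49 = 3P, so P = 49/3 ≈ 16.3333 and Q = 14/3 ≈ 4.6667.

16.33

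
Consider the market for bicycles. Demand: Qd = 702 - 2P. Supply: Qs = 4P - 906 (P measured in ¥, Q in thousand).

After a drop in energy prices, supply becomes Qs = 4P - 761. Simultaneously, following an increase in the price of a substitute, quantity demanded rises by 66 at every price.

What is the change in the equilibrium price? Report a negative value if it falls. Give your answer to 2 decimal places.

Before the shock: 702 - 2P = 4P - 906 ⇒ 1608 = 6P ⇒ P = 268, Q = 166.
The new curves are Qd = 768 - 2P (demand) and Qs = 4P - 761 (supply).
New equilibrium: 768 - 2P = 4P - 761 ⇒ 1529 = 6P ⇒ P = 1529/6 ≈ 254.8333, Q = 775/3 ≈ 258.3333.
ΔP = 254.8333 − 268 = -13.17.

-13.17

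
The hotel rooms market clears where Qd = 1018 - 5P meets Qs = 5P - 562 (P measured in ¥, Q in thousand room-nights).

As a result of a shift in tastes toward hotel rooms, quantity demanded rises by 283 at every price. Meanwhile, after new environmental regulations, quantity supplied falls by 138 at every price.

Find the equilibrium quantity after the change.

Original equilibrium: 1018 - 5P = 5P - 562 gives 1580 = 10P, so P = 158 and Q = 228.
After the shift, demand is Qd = 1301 - 5P and supply is Qs = 5P - 700.
Equate the new curves: 1301 - 5P = 5P - 700, giving 2001 = 10P, P = 200.1, Q = 300.5.

300.5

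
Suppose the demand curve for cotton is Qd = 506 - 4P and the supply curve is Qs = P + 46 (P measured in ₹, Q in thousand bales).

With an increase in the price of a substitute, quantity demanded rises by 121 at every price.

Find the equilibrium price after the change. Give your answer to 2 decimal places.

116.20

Solve the original market: 506 - 4P = P + 46, hence P = 92 and Q = 138.
The shock moves the curves to Qd = 627 - 4P and Qs = P + 46.
Clearing the new market: 627 - 4P = P + 46, so P = 116.2 and Q = 162.2.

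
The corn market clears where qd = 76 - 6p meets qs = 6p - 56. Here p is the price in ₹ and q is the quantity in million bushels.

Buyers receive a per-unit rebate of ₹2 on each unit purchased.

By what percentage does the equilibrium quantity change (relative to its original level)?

Original equilibrium: 76 - 6p = 6p - 56 gives 132 = 12p, so p = 11 and q = 10.
Since buyers' out-of-pocket price is the market price minus the rebate, the effective demand curve becomes qd = 88 - 6p.
Equate the new curves: 88 - 6p = 6p - 56, giving 144 = 12p, p = 12, q = 16.
%Δq = (16 − 10) / 10 × 100 = +60%.

+60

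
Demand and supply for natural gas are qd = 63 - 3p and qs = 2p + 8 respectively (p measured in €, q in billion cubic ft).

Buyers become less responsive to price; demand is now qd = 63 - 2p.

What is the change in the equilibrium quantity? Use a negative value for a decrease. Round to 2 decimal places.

Solve the original market: 63 - 3p = 2p + 8, hence p = 11 and q = 30.
The shock moves the curves to qd = 63 - 2p and qs = 2p + 8.
New equilibrium: 63 - 2p = 2p + 8 ⇒ 55 = 4p ⇒ p = 13.75, q = 35.5.
Δq = 35.5 − 30 = +5.50.

+5.50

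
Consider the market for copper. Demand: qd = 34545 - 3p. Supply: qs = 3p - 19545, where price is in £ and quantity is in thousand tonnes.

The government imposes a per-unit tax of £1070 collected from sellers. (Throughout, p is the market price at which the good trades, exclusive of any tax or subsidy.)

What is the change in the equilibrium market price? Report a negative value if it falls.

+535

Solve the original market: 34545 - 3p = 3p - 19545, hence p = 9015 and q = 7500.
Since sellers keep the price net of the tax, the effective supply curve becomes qs = 3p - 22755.
Setting them equal: 34545 - 3p = 3p - 22755 → 57300 = 6p, so p = 9550 and q = 5895.
Δp = 9550 − 9015 = +535.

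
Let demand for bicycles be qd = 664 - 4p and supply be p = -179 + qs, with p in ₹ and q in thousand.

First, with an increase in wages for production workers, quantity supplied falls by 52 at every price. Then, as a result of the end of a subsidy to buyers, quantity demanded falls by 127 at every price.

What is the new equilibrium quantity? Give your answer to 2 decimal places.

Solve the original market: 664 - 4p = p + 179, hence p = 97 and q = 276.
The new curves are qd = 537 - 4p (demand) and qs = p + 127 (supply).
New equilibrium: 537 - 4p = p + 127 ⇒ 410 = 5p ⇒ p = 82, q = 209.

209.00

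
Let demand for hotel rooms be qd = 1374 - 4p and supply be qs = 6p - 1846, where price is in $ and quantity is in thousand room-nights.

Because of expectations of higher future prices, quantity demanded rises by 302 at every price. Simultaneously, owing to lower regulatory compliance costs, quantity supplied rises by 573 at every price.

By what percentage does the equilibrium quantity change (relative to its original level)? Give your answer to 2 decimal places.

Before the shock: 1374 - 4p = 6p - 1846 ⇒ 3220 = 10p ⇒ p = 322, q = 86.
After the shift, demand is qd = 1676 - 4p and supply is qs = 6p - 1273.
New equilibrium: 1676 - 4p = 6p - 1273 ⇒ 2949 = 10p ⇒ p = 294.9, q = 496.4.
%Δq = (496.4 − 86) / 86 × 100 = +477.21%.

+477.21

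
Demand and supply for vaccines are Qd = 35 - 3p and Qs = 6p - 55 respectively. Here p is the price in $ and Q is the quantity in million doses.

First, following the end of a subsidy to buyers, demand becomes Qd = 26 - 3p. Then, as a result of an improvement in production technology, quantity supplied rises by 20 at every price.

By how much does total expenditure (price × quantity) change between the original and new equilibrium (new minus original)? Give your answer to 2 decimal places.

-11.59

Original equilibrium: 35 - 3p = 6p - 55 gives 90 = 9p, so p = 10 and Q = 5.
After the shift, demand is Qd = 26 - 3p and supply is Qs = 6p - 35.
Clearing the new market: 26 - 3p = 6p - 35, so p = 61/9 ≈ 6.7778 and Q = 17/3 ≈ 5.6667.
Expenditure moves from 10×5 = 50 to 6.7778×5.6667 = 38.4074; change = -11.59.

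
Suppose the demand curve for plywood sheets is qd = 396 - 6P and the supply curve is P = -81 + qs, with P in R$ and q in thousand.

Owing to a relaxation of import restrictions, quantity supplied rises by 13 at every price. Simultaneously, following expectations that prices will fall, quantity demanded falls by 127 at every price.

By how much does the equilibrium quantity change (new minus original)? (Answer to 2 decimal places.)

Solve the original market: 396 - 6P = P + 81, hence P = 45 and q = 126.
The new curves are qd = 269 - 6P (demand) and qs = P + 94 (supply).
Equate the new curves: 269 - 6P = P + 94, giving 175 = 7P, P = 25, q = 119.
Δq = 119 − 126 = -7.00.

-7.00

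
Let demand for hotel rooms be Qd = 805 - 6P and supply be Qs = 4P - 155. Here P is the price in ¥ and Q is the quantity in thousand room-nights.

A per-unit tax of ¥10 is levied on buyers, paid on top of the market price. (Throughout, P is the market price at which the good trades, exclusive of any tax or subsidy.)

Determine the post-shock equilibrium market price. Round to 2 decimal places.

90.00

Initially, 805 - 6P = 4P - 155, so 960 = 10P and P = 96, Q = 229.
Since buyers pay the price plus the tax, the effective demand curve becomes Qd = 745 - 6P.
Setting them equal: 745 - 6P = 4P - 155 → 900 = 10P, so P = 90 and Q = 205.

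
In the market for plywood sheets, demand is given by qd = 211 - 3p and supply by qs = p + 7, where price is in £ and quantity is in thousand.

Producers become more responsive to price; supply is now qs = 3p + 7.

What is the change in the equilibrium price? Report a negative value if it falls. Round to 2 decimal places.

-17.00

Initially, 211 - 3p = p + 7, so 204 = 4p and p = 51, q = 58.
After the shift, demand is qd = 211 - 3p and supply is qs = 3p + 7.
Setting them equal: 211 - 3p = 3p + 7 → 204 = 6p, so p = 34 and q = 109.
Δp = 34 − 51 = -17.00.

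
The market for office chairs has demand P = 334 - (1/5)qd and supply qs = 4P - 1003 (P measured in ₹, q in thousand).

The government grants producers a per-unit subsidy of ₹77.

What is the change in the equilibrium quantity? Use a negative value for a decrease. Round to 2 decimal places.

Initially, 1670 - 5P = 4P - 1003, so 2673 = 9P and P = 297, q = 185.
Since sellers receive the price plus the subsidy, the effective supply curve becomes qs = 4P - 695.
New equilibrium: 1670 - 5P = 4P - 695 ⇒ 2365 = 9P ⇒ P = 2365/9 ≈ 262.7778, q = 3205/9 ≈ 356.1111.
Δq = 356.1111 − 185 = +171.11.

+171.11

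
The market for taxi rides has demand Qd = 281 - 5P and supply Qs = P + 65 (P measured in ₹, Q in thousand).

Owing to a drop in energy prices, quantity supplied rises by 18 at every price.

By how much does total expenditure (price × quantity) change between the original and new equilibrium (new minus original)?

Initially, 281 - 5P = P + 65, so 216 = 6P and P = 36, Q = 101.
With the change applied: demand Qd = 281 - 5P, supply Qs = P + 83.
Clearing the new market: 281 - 5P = P + 83, so P = 33 and Q = 116.
Expenditure moves from 36×101 = 3636 to 33×116 = 3828; change = +192.

+192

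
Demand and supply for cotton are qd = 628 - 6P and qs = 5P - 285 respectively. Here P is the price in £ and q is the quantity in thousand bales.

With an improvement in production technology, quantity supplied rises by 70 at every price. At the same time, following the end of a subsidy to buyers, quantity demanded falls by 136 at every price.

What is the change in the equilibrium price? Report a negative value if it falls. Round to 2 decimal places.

Original equilibrium: 628 - 6P = 5P - 285 gives 913 = 11P, so P = 83 and q = 130.
The shock moves the curves to qd = 492 - 6P and qs = 5P - 215.
Equate the new curves: 492 - 6P = 5P - 215, giving 707 = 11P, P = 707/11 ≈ 64.2727, q = 1170/11 ≈ 106.3636.
ΔP = 64.2727 − 83 = -18.73.

-18.73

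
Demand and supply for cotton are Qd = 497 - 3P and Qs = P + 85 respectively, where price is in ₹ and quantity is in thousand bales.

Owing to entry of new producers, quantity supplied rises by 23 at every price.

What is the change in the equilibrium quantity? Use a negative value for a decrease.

+17.25

Before the shock: 497 - 3P = P + 85 ⇒ 412 = 4P ⇒ P = 103, Q = 188.
After the shift, demand is Qd = 497 - 3P and supply is Qs = P + 108.
Clearing the new market: 497 - 3P = P + 108, so P = 97.25 and Q = 205.25.
ΔQ = 205.25 − 188 = +17.25.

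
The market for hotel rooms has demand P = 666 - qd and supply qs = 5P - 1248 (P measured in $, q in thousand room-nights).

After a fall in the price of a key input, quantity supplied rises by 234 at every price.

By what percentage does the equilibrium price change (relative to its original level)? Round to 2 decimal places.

-12.23

Original equilibrium: 666 - P = 5P - 1248 gives 1914 = 6P, so P = 319 and q = 347.
The new curves are qd = 666 - P (demand) and qs = 5P - 1014 (supply).
Setting them equal: 666 - P = 5P - 1014 → 1680 = 6P, so P = 280 and q = 386.
%ΔP = (280 − 319) / 319 × 100 = -12.23%.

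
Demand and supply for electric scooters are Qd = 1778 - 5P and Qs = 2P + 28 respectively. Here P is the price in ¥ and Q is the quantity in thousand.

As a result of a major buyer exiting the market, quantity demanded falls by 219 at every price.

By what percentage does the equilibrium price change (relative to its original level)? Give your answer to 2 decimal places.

Solve the original market: 1778 - 5P = 2P + 28, hence P = 250 and Q = 528.
The shock moves the curves to Qd = 1559 - 5P and Qs = 2P + 28.
Clearing the new market: 1559 - 5P = 2P + 28, so P = 1531/7 ≈ 218.7143 and Q = 3258/7 ≈ 465.4286.
%ΔP = (218.7143 − 250) / 250 × 100 = -12.51%.

-12.51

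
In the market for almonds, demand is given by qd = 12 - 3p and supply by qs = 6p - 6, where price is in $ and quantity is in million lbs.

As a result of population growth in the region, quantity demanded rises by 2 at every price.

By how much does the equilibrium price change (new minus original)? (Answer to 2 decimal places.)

+0.22

Before the shock: 12 - 3p = 6p - 6 ⇒ 18 = 9p ⇒ p = 2, q = 6.
The shock moves the curves to qd = 14 - 3p and qs = 6p - 6.
Setting them equal: 14 - 3p = 6p - 6 → 20 = 9p, so p = 20/9 ≈ 2.2222 and q = 22/3 ≈ 7.3333.
Δp = 2.2222 − 2 = +0.22.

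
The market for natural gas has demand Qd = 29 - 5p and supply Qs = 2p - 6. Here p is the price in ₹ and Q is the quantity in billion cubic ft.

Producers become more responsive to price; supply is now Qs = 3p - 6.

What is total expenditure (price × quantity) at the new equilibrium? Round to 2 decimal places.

Original equilibrium: 29 - 5p = 2p - 6 gives 35 = 7p, so p = 5 and Q = 4.
With the change applied: demand Qd = 29 - 5p, supply Qs = 3p - 6.
Clearing the new market: 29 - 5p = 3p - 6, so p = 4.375 and Q = 7.125.
New expenditure = 4.375 × 7.125 = 31.17.

31.17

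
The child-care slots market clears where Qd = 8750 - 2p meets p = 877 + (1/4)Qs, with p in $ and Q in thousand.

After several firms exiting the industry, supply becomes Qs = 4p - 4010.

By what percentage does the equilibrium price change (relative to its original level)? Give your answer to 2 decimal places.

Before the shock: 8750 - 2p = 4p - 3508 ⇒ 12258 = 6p ⇒ p = 2043, Q = 4664.
The shock moves the curves to Qd = 8750 - 2p and Qs = 4p - 4010.
New equilibrium: 8750 - 2p = 4p - 4010 ⇒ 12760 = 6p ⇒ p = 6380/3 ≈ 2126.6667, Q = 13490/3 ≈ 4496.6667.
%Δp = (2126.6667 − 2043) / 2043 × 100 = +4.10%.

+4.10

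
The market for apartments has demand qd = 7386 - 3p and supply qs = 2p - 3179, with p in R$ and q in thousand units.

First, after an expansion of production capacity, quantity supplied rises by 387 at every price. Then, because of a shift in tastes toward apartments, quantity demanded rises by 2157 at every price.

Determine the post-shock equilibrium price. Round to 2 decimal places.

2467.00

Initially, 7386 - 3p = 2p - 3179, so 10565 = 5p and p = 2113, q = 1047.
The new curves are qd = 9543 - 3p (demand) and qs = 2p - 2792 (supply).
Setting them equal: 9543 - 3p = 2p - 2792 → 12335 = 5p, so p = 2467 and q = 2142.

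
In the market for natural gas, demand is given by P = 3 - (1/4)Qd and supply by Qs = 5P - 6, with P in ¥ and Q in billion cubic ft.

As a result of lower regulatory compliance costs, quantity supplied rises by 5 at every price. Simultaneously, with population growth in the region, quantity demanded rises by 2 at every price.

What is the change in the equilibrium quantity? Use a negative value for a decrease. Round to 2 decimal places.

+3.33

Before the shock: 12 - 4P = 5P - 6 ⇒ 18 = 9P ⇒ P = 2, Q = 4.
The new curves are Qd = 14 - 4P (demand) and Qs = 5P - 1 (supply).
Clearing the new market: 14 - 4P = 5P - 1, so P = 5/3 ≈ 1.6667 and Q = 22/3 ≈ 7.3333.
ΔQ = 7.3333 − 4 = +3.33.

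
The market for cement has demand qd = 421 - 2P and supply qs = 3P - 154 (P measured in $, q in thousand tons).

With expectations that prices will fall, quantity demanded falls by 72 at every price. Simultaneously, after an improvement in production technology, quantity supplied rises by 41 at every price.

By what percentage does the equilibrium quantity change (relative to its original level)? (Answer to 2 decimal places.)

-14.03

Solve the original market: 421 - 2P = 3P - 154, hence P = 115 and q = 191.
The shock moves the curves to qd = 349 - 2P and qs = 3P - 113.
New equilibrium: 349 - 2P = 3P - 113 ⇒ 462 = 5P ⇒ P = 92.4, q = 164.2.
%Δq = (164.2 − 191) / 191 × 100 = -14.03%.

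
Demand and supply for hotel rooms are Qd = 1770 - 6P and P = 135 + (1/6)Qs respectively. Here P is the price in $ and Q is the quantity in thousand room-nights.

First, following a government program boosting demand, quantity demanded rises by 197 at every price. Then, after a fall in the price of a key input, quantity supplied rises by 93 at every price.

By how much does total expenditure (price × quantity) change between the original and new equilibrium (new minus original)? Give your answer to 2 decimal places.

+36591.67

Before the shock: 1770 - 6P = 6P - 810 ⇒ 2580 = 12P ⇒ P = 215, Q = 480.
With the change applied: demand Qd = 1967 - 6P, supply Qs = 6P - 717.
Equate the new curves: 1967 - 6P = 6P - 717, giving 2684 = 12P, P = 671/3 ≈ 223.6667, Q = 625.
Expenditure moves from 215×480 = 103200 to 223.6667×625 = 139791.6667; change = +36591.67.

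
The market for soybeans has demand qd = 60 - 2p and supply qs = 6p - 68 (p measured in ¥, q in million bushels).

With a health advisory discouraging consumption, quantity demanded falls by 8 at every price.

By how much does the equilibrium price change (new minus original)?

-1

Initially, 60 - 2p = 6p - 68, so 128 = 8p and p = 16, q = 28.
The shock moves the curves to qd = 52 - 2p and qs = 6p - 68.
Clearing the new market: 52 - 2p = 6p - 68, so p = 15 and q = 22.
Δp = 15 − 16 = -1.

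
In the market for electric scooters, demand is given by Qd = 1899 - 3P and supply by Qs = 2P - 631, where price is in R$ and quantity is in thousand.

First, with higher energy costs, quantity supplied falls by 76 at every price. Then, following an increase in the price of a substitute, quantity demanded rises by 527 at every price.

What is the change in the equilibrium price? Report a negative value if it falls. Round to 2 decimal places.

+120.60

Initially, 1899 - 3P = 2P - 631, so 2530 = 5P and P = 506, Q = 381.
With the change applied: demand Qd = 2426 - 3P, supply Qs = 2P - 707.
New equilibrium: 2426 - 3P = 2P - 707 ⇒ 3133 = 5P ⇒ P = 626.6, Q = 546.2.
ΔP = 626.6 − 506 = +120.60.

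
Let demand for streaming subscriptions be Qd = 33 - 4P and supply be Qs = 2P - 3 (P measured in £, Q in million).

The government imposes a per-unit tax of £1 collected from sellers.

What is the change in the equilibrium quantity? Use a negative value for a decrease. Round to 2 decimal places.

Original equilibrium: 33 - 4P = 2P - 3 gives 36 = 6P, so P = 6 and Q = 9.
Since sellers keep the price net of the tax, the effective supply curve becomes Qs = 2P - 5.
Clearing the new market: 33 - 4P = 2P - 5, so P = 19/3 ≈ 6.3333 and Q = 23/3 ≈ 7.6667.
ΔQ = 7.6667 − 9 = -1.33.

-1.33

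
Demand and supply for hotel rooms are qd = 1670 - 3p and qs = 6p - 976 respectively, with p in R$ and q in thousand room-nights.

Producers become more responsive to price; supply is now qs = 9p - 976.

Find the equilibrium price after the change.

Original equilibrium: 1670 - 3p = 6p - 976 gives 2646 = 9p, so p = 294 and q = 788.
After the shift, demand is qd = 1670 - 3p and supply is qs = 9p - 976.
Equate the new curves: 1670 - 3p = 9p - 976, giving 2646 = 12p, p = 220.5, q = 1008.5.

220.5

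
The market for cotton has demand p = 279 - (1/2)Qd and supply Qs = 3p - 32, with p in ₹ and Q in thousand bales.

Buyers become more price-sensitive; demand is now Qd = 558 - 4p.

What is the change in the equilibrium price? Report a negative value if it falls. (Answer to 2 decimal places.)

Initially, 558 - 2p = 3p - 32, so 590 = 5p and p = 118, Q = 322.
With the change applied: demand Qd = 558 - 4p, supply Qs = 3p - 32.
Setting them equal: 558 - 4p = 3p - 32 → 590 = 7p, so p = 590/7 ≈ 84.2857 and Q = 1546/7 ≈ 220.8571.
Δp = 84.2857 − 118 = -33.71.

-33.71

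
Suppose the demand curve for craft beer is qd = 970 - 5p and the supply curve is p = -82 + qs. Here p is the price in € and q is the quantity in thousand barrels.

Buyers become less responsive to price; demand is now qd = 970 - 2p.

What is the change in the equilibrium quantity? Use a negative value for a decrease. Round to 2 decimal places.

+148.00

Solve the original market: 970 - 5p = p + 82, hence p = 148 and q = 230.
The new curves are qd = 970 - 2p (demand) and qs = p + 82 (supply).
Equate the new curves: 970 - 2p = p + 82, giving 888 = 3p, p = 296, q = 378.
Δq = 378 − 230 = +148.00.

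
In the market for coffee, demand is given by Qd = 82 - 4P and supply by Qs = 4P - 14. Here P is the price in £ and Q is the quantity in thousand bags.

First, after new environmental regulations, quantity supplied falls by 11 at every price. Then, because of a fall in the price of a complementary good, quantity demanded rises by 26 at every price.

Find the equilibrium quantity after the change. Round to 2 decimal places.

41.50

Initially, 82 - 4P = 4P - 14, so 96 = 8P and P = 12, Q = 34.
The new curves are Qd = 108 - 4P (demand) and Qs = 4P - 25 (supply).
Equate the new curves: 108 - 4P = 4P - 25, giving 133 = 8P, P = 16.625, Q = 41.5.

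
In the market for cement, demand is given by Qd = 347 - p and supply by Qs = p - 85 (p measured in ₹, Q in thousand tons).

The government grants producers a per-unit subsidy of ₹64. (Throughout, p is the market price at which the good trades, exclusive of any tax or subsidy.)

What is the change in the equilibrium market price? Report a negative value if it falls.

Solve the original market: 347 - p = p - 85, hence p = 216 and Q = 131.
Since sellers receive the price plus the subsidy, the effective supply curve becomes Qs = p - 21.
New equilibrium: 347 - p = p - 21 ⇒ 368 = 2p ⇒ p = 184, Q = 163.
Δp = 184 − 216 = -32.

-32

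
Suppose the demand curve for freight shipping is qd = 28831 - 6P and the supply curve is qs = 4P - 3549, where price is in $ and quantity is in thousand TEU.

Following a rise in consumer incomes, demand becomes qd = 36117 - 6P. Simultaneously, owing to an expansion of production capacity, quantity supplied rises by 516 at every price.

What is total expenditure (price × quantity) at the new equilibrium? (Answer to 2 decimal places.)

49434705.00

Original equilibrium: 28831 - 6P = 4P - 3549 gives 32380 = 10P, so P = 3238 and q = 9403.
With the change applied: demand qd = 36117 - 6P, supply qs = 4P - 3033.
Equate the new curves: 36117 - 6P = 4P - 3033, giving 39150 = 10P, P = 3915, q = 12627.
New expenditure = 3915 × 12627 = 49434705.00.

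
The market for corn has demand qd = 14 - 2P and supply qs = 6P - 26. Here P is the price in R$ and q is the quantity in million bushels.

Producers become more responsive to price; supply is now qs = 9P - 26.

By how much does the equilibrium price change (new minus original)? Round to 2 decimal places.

-1.36

Original equilibrium: 14 - 2P = 6P - 26 gives 40 = 8P, so P = 5 and q = 4.
The shock moves the curves to qd = 14 - 2P and qs = 9P - 26.
New equilibrium: 14 - 2P = 9P - 26 ⇒ 40 = 11P ⇒ P = 40/11 ≈ 3.6364, q = 74/11 ≈ 6.7273.
ΔP = 3.6364 − 5 = -1.36.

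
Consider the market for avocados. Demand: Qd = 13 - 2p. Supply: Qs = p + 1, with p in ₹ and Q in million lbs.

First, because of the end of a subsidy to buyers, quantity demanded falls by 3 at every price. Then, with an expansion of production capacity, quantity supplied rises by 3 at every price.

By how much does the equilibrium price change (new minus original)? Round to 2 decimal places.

-2.00

Original equilibrium: 13 - 2p = p + 1 gives 12 = 3p, so p = 4 and Q = 5.
The shock moves the curves to Qd = 10 - 2p and Qs = p + 4.
New equilibrium: 10 - 2p = p + 4 ⇒ 6 = 3p ⇒ p = 2, Q = 6.
Δp = 2 − 4 = -2.00.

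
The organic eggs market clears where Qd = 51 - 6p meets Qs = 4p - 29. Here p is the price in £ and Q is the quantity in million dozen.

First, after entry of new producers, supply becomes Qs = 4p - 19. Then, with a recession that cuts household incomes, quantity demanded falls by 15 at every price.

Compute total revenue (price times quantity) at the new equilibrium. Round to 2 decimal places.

16.50

Initially, 51 - 6p = 4p - 29, so 80 = 10p and p = 8, Q = 3.
The shock moves the curves to Qd = 36 - 6p and Qs = 4p - 19.
Equate the new curves: 36 - 6p = 4p - 19, giving 55 = 10p, p = 5.5, Q = 3.
New expenditure = 5.5 × 3 = 16.50.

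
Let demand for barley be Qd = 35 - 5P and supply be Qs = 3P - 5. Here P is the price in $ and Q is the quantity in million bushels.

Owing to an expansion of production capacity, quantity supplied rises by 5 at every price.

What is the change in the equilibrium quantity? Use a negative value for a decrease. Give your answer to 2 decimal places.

Before the shock: 35 - 5P = 3P - 5 ⇒ 40 = 8P ⇒ P = 5, Q = 10.
The new curves are Qd = 35 - 5P (demand) and Qs = 3P (supply).
New equilibrium: 35 - 5P = 3P ⇒ 35 = 8P ⇒ P = 4.375, Q = 13.125.
ΔQ = 13.125 − 10 = +3.13.

+3.13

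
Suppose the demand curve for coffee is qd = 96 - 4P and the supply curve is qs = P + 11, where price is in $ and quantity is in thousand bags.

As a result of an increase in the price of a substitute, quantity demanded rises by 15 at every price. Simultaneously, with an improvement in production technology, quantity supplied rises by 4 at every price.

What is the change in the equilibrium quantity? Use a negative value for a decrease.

+6.2

Solve the original market: 96 - 4P = P + 11, hence P = 17 and q = 28.
The new curves are qd = 111 - 4P (demand) and qs = P + 15 (supply).
Equate the new curves: 111 - 4P = P + 15, giving 96 = 5P, P = 19.2, q = 34.2.
Δq = 34.2 − 28 = +6.2.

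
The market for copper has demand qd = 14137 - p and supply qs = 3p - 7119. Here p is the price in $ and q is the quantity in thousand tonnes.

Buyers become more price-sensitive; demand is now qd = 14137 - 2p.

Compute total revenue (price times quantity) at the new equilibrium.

Initially, 14137 - p = 3p - 7119, so 21256 = 4p and p = 5314, q = 8823.
The shock moves the curves to qd = 14137 - 2p and qs = 3p - 7119.
Equate the new curves: 14137 - 2p = 3p - 7119, giving 21256 = 5p, p = 4251.2, q = 5634.6.
New expenditure = 4251.2 × 5634.6 = 23953811.52.

23953811.52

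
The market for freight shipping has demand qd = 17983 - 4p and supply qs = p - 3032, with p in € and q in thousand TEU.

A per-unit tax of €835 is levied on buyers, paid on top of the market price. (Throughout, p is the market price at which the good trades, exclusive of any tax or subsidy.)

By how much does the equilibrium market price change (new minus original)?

-668

Solve the original market: 17983 - 4p = p - 3032, hence p = 4203 and q = 1171.
Since buyers pay the price plus the tax, the effective demand curve becomes qd = 14643 - 4p.
New equilibrium: 14643 - 4p = p - 3032 ⇒ 17675 = 5p ⇒ p = 3535, q = 503.
Δp = 3535 − 4203 = -668.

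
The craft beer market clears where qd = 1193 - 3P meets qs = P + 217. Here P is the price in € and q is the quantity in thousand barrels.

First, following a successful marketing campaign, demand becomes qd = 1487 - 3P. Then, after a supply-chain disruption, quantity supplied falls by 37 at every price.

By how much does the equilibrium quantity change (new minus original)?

Initially, 1193 - 3P = P + 217, so 976 = 4P and P = 244, q = 461.
After the shift, demand is qd = 1487 - 3P and supply is qs = P + 180.
New equilibrium: 1487 - 3P = P + 180 ⇒ 1307 = 4P ⇒ P = 326.75, q = 506.75.
Δq = 506.75 − 461 = +45.75.

+45.75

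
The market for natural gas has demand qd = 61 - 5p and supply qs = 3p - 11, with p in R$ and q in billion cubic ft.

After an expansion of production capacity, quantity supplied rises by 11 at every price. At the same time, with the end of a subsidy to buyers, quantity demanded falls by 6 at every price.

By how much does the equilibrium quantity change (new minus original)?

Before the shock: 61 - 5p = 3p - 11 ⇒ 72 = 8p ⇒ p = 9, q = 16.
The new curves are qd = 55 - 5p (demand) and qs = 3p (supply).
Clearing the new market: 55 - 5p = 3p, so p = 6.875 and q = 20.625.
Δq = 20.625 − 16 = +4.625.

+4.625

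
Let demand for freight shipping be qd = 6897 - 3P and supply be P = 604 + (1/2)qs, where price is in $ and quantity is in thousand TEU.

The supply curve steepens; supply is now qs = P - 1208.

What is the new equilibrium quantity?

Solve the original market: 6897 - 3P = 2P - 1208, hence P = 1621 and q = 2034.
After the shift, demand is qd = 6897 - 3P and supply is qs = P - 1208.
Clearing the new market: 6897 - 3P = P - 1208, so P = 2026.25 and q = 818.25.

818.25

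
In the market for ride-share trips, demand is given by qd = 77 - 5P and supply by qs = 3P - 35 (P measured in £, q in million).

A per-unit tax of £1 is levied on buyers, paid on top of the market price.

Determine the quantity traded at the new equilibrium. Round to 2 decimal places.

5.13

Original equilibrium: 77 - 5P = 3P - 35 gives 112 = 8P, so P = 14 and q = 7.
Since buyers pay the price plus the tax, the effective demand curve becomes qd = 72 - 5P.
Equate the new curves: 72 - 5P = 3P - 35, giving 107 = 8P, P = 13.375, q = 5.125.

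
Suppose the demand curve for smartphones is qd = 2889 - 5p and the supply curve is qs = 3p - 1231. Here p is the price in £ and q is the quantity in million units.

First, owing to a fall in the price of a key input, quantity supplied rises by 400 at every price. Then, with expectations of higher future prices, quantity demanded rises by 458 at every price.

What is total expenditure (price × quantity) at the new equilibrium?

384245.4375

Original equilibrium: 2889 - 5p = 3p - 1231 gives 4120 = 8p, so p = 515 and q = 314.
The new curves are qd = 3347 - 5p (demand) and qs = 3p - 831 (supply).
Setting them equal: 3347 - 5p = 3p - 831 → 4178 = 8p, so p = 522.25 and q = 735.75.
New expenditure = 522.25 × 735.75 = 384245.4375.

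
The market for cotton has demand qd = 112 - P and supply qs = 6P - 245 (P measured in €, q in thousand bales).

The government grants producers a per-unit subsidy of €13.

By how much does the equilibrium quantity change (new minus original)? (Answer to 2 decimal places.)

+11.14

Original equilibrium: 112 - P = 6P - 245 gives 357 = 7P, so P = 51 and q = 61.
Since sellers receive the price plus the subsidy, the effective supply curve becomes qs = 6P - 167.
Setting them equal: 112 - P = 6P - 167 → 279 = 7P, so P = 279/7 ≈ 39.8571 and q = 505/7 ≈ 72.1429.
Δq = 72.1429 − 61 = +11.14.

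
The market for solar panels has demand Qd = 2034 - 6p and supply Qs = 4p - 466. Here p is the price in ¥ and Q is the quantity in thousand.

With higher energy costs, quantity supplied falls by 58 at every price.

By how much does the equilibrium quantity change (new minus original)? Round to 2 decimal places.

-34.80

Before the shock: 2034 - 6p = 4p - 466 ⇒ 2500 = 10p ⇒ p = 250, Q = 534.
The shock moves the curves to Qd = 2034 - 6p and Qs = 4p - 524.
Clearing the new market: 2034 - 6p = 4p - 524, so p = 255.8 and Q = 499.2.
ΔQ = 499.2 − 534 = -34.80.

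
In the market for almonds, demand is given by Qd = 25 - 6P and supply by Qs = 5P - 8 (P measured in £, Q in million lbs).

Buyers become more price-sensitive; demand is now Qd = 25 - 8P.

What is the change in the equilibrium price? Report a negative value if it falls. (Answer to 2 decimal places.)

Solve the original market: 25 - 6P = 5P - 8, hence P = 3 and Q = 7.
The new curves are Qd = 25 - 8P (demand) and Qs = 5P - 8 (supply).
Equate the new curves: 25 - 8P = 5P - 8, giving 33 = 13P, P = 33/13 ≈ 2.5385, Q = 61/13 ≈ 4.6923.
ΔP = 2.5385 − 3 = -0.46.

-0.46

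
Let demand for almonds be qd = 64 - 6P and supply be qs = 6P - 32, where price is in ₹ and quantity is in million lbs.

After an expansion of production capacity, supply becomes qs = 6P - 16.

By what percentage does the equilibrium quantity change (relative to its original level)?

+50

Before the shock: 64 - 6P = 6P - 32 ⇒ 96 = 12P ⇒ P = 8, q = 16.
With the change applied: demand qd = 64 - 6P, supply qs = 6P - 16.
New equilibrium: 64 - 6P = 6P - 16 ⇒ 80 = 12P ⇒ P = 20/3 ≈ 6.6667, q = 24.
%Δq = (24 − 16) / 16 × 100 = +50%.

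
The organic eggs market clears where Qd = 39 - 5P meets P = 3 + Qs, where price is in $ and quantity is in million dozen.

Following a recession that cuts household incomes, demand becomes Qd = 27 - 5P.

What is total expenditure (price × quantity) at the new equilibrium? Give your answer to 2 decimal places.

Initially, 39 - 5P = P - 3, so 42 = 6P and P = 7, Q = 4.
The new curves are Qd = 27 - 5P (demand) and Qs = P - 3 (supply).
Equate the new curves: 27 - 5P = P - 3, giving 30 = 6P, P = 5, Q = 2.
New expenditure = 5 × 2 = 10.00.

10.00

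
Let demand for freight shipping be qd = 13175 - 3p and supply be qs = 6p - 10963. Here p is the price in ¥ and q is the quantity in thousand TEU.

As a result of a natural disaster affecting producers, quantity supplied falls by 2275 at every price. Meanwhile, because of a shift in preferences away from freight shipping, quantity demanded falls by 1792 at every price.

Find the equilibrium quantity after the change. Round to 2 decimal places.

3176.00

Solve the original market: 13175 - 3p = 6p - 10963, hence p = 2682 and q = 5129.
After the shift, demand is qd = 11383 - 3p and supply is qs = 6p - 13238.
Clearing the new market: 11383 - 3p = 6p - 13238, so p = 8207/3 ≈ 2735.6667 and q = 3176.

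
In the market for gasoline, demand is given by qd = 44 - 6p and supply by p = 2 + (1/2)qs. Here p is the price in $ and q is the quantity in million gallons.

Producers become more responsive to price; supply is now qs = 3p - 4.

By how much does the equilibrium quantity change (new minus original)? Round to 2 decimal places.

+4.00

Original equilibrium: 44 - 6p = 2p - 4 gives 48 = 8p, so p = 6 and q = 8.
With the change applied: demand qd = 44 - 6p, supply qs = 3p - 4.
New equilibrium: 44 - 6p = 3p - 4 ⇒ 48 = 9p ⇒ p = 16/3 ≈ 5.3333, q = 12.
Δq = 12 − 8 = +4.00.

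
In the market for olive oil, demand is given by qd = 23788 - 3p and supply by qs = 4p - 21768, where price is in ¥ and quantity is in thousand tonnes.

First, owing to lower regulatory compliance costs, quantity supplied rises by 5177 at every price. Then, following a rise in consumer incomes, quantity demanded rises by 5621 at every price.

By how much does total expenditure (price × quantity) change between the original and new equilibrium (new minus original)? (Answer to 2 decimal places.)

+35958010.45

Original equilibrium: 23788 - 3p = 4p - 21768 gives 45556 = 7p, so p = 6508 and q = 4264.
With the change applied: demand qd = 29409 - 3p, supply qs = 4p - 16591.
Clearing the new market: 29409 - 3p = 4p - 16591, so p = 46000/7 ≈ 6571.4286 and q = 67863/7 ≈ 9694.7143.
Expenditure moves from 6508×4264 = 27750112 to 6571.4286×9694.7143 = 63708122.4490; change = +35958010.45.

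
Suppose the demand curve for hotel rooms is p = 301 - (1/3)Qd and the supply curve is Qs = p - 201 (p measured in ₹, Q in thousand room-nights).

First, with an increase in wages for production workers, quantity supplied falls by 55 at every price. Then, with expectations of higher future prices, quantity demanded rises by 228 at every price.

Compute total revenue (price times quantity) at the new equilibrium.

31467.5625

Before the shock: 903 - 3p = p - 201 ⇒ 1104 = 4p ⇒ p = 276, Q = 75.
With the change applied: demand Qd = 1131 - 3p, supply Qs = p - 256.
Setting them equal: 1131 - 3p = p - 256 → 1387 = 4p, so p = 346.75 and Q = 90.75.
New expenditure = 346.75 × 90.75 = 31467.5625.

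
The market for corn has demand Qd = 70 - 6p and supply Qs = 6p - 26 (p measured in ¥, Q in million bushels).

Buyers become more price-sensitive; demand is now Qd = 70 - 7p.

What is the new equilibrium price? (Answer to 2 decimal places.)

Solve the original market: 70 - 6p = 6p - 26, hence p = 8 and Q = 22.
After the shift, demand is Qd = 70 - 7p and supply is Qs = 6p - 26.
Equate the new curves: 70 - 7p = 6p - 26, giving 96 = 13p, p = 96/13 ≈ 7.3846, Q = 238/13 ≈ 18.3077.

7.38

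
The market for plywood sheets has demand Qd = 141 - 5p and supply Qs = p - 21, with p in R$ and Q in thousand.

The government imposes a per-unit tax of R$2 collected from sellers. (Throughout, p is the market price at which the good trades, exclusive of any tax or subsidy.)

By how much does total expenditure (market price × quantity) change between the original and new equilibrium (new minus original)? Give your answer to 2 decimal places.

Before the shock: 141 - 5p = p - 21 ⇒ 162 = 6p ⇒ p = 27, Q = 6.
Since sellers keep the price net of the tax, the effective supply curve becomes Qs = p - 23.
New equilibrium: 141 - 5p = p - 23 ⇒ 164 = 6p ⇒ p = 82/3 ≈ 27.3333, Q = 13/3 ≈ 4.3333.
Expenditure moves from 27×6 = 162 to 27.3333×4.3333 = 118.4444; change = -43.56.

-43.56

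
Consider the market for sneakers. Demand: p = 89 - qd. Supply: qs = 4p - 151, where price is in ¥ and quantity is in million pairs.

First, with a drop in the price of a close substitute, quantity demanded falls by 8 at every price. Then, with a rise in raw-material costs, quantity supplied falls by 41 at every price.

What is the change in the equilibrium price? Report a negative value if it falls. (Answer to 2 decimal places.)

+6.60

Original equilibrium: 89 - p = 4p - 151 gives 240 = 5p, so p = 48 and q = 41.
With the change applied: demand qd = 81 - p, supply qs = 4p - 192.
Setting them equal: 81 - p = 4p - 192 → 273 = 5p, so p = 54.6 and q = 26.4.
Δp = 54.6 − 48 = +6.60.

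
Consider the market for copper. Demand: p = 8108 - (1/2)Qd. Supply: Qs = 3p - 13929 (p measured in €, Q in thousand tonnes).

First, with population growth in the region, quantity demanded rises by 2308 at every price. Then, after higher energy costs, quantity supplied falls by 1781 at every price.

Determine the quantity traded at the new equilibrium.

4830.4

Initially, 16216 - 2p = 3p - 13929, so 30145 = 5p and p = 6029, Q = 4158.
After the shift, demand is Qd = 18524 - 2p and supply is Qs = 3p - 15710.
Equate the new curves: 18524 - 2p = 3p - 15710, giving 34234 = 5p, p = 6846.8, Q = 4830.4.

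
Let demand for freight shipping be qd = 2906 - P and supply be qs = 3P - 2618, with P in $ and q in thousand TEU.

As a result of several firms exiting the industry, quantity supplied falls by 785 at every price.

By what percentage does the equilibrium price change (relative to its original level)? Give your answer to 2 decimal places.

Before the shock: 2906 - P = 3P - 2618 ⇒ 5524 = 4P ⇒ P = 1381, q = 1525.
The new curves are qd = 2906 - P (demand) and qs = 3P - 3403 (supply).
New equilibrium: 2906 - P = 3P - 3403 ⇒ 6309 = 4P ⇒ P = 1577.25, q = 1328.75.
%ΔP = (1577.25 − 1381) / 1381 × 100 = +14.21%.

+14.21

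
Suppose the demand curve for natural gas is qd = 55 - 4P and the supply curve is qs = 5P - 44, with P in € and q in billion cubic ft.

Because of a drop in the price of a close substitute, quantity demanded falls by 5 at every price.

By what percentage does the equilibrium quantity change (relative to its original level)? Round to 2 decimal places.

-25.25

Original equilibrium: 55 - 4P = 5P - 44 gives 99 = 9P, so P = 11 and q = 11.
The new curves are qd = 50 - 4P (demand) and qs = 5P - 44 (supply).
Setting them equal: 50 - 4P = 5P - 44 → 94 = 9P, so P = 94/9 ≈ 10.4444 and q = 74/9 ≈ 8.2222.
%Δq = (8.2222 − 11) / 11 × 100 = -25.25%.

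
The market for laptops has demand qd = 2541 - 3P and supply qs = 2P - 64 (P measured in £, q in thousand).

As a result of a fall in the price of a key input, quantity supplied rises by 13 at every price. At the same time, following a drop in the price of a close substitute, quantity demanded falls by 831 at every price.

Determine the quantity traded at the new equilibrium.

653.4

Before the shock: 2541 - 3P = 2P - 64 ⇒ 2605 = 5P ⇒ P = 521, q = 978.
The shock moves the curves to qd = 1710 - 3P and qs = 2P - 51.
Clearing the new market: 1710 - 3P = 2P - 51, so P = 352.2 and q = 653.4.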